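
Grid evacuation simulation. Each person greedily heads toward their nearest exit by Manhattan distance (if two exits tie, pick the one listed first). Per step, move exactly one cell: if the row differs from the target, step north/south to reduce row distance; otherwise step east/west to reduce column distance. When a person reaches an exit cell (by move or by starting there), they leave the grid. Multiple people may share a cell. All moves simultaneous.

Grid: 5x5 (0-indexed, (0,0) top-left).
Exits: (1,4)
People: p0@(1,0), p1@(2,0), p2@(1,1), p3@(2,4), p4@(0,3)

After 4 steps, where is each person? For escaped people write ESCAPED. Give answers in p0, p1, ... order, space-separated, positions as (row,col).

Step 1: p0:(1,0)->(1,1) | p1:(2,0)->(1,0) | p2:(1,1)->(1,2) | p3:(2,4)->(1,4)->EXIT | p4:(0,3)->(1,3)
Step 2: p0:(1,1)->(1,2) | p1:(1,0)->(1,1) | p2:(1,2)->(1,3) | p3:escaped | p4:(1,3)->(1,4)->EXIT
Step 3: p0:(1,2)->(1,3) | p1:(1,1)->(1,2) | p2:(1,3)->(1,4)->EXIT | p3:escaped | p4:escaped
Step 4: p0:(1,3)->(1,4)->EXIT | p1:(1,2)->(1,3) | p2:escaped | p3:escaped | p4:escaped

ESCAPED (1,3) ESCAPED ESCAPED ESCAPED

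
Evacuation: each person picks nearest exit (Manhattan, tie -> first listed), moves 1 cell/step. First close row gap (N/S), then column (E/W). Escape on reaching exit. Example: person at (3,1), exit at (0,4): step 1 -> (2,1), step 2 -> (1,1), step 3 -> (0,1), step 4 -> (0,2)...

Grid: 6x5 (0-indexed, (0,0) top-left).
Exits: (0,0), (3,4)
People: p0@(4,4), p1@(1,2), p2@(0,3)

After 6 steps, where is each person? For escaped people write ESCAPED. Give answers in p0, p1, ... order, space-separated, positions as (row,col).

Step 1: p0:(4,4)->(3,4)->EXIT | p1:(1,2)->(0,2) | p2:(0,3)->(0,2)
Step 2: p0:escaped | p1:(0,2)->(0,1) | p2:(0,2)->(0,1)
Step 3: p0:escaped | p1:(0,1)->(0,0)->EXIT | p2:(0,1)->(0,0)->EXIT

ESCAPED ESCAPED ESCAPED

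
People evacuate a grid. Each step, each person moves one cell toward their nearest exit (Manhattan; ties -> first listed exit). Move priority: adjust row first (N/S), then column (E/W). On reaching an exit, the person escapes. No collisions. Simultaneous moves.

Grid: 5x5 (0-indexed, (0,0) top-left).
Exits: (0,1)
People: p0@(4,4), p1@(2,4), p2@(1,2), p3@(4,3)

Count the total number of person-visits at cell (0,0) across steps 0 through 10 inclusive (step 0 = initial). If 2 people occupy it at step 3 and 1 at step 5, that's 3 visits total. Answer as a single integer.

Step 0: p0@(4,4) p1@(2,4) p2@(1,2) p3@(4,3) -> at (0,0): 0 [-], cum=0
Step 1: p0@(3,4) p1@(1,4) p2@(0,2) p3@(3,3) -> at (0,0): 0 [-], cum=0
Step 2: p0@(2,4) p1@(0,4) p2@ESC p3@(2,3) -> at (0,0): 0 [-], cum=0
Step 3: p0@(1,4) p1@(0,3) p2@ESC p3@(1,3) -> at (0,0): 0 [-], cum=0
Step 4: p0@(0,4) p1@(0,2) p2@ESC p3@(0,3) -> at (0,0): 0 [-], cum=0
Step 5: p0@(0,3) p1@ESC p2@ESC p3@(0,2) -> at (0,0): 0 [-], cum=0
Step 6: p0@(0,2) p1@ESC p2@ESC p3@ESC -> at (0,0): 0 [-], cum=0
Step 7: p0@ESC p1@ESC p2@ESC p3@ESC -> at (0,0): 0 [-], cum=0
Total visits = 0

Answer: 0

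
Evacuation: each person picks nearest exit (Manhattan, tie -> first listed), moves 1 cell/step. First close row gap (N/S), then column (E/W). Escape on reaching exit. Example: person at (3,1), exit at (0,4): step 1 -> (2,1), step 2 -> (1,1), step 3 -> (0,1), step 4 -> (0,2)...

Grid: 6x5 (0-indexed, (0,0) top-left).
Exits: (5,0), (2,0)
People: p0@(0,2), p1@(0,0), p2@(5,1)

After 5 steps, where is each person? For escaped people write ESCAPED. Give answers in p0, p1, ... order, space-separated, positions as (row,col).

Step 1: p0:(0,2)->(1,2) | p1:(0,0)->(1,0) | p2:(5,1)->(5,0)->EXIT
Step 2: p0:(1,2)->(2,2) | p1:(1,0)->(2,0)->EXIT | p2:escaped
Step 3: p0:(2,2)->(2,1) | p1:escaped | p2:escaped
Step 4: p0:(2,1)->(2,0)->EXIT | p1:escaped | p2:escaped

ESCAPED ESCAPED ESCAPED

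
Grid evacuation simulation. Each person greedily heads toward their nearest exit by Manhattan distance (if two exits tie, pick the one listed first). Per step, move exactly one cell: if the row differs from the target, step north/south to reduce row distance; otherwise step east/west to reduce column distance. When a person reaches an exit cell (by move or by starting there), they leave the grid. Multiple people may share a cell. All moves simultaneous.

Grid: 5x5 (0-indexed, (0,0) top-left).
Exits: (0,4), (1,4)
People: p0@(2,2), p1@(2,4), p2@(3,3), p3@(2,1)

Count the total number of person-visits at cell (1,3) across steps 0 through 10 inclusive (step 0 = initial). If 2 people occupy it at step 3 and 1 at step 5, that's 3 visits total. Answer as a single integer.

Answer: 3

Derivation:
Step 0: p0@(2,2) p1@(2,4) p2@(3,3) p3@(2,1) -> at (1,3): 0 [-], cum=0
Step 1: p0@(1,2) p1@ESC p2@(2,3) p3@(1,1) -> at (1,3): 0 [-], cum=0
Step 2: p0@(1,3) p1@ESC p2@(1,3) p3@(1,2) -> at (1,3): 2 [p0,p2], cum=2
Step 3: p0@ESC p1@ESC p2@ESC p3@(1,3) -> at (1,3): 1 [p3], cum=3
Step 4: p0@ESC p1@ESC p2@ESC p3@ESC -> at (1,3): 0 [-], cum=3
Total visits = 3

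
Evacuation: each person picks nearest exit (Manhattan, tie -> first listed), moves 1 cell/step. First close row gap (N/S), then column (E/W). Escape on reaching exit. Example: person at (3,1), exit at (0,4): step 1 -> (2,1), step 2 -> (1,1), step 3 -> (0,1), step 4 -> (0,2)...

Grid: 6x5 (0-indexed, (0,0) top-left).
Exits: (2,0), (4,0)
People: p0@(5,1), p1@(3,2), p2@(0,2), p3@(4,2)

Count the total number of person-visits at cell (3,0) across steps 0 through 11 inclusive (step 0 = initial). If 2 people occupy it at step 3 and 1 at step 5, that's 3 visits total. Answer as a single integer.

Answer: 0

Derivation:
Step 0: p0@(5,1) p1@(3,2) p2@(0,2) p3@(4,2) -> at (3,0): 0 [-], cum=0
Step 1: p0@(4,1) p1@(2,2) p2@(1,2) p3@(4,1) -> at (3,0): 0 [-], cum=0
Step 2: p0@ESC p1@(2,1) p2@(2,2) p3@ESC -> at (3,0): 0 [-], cum=0
Step 3: p0@ESC p1@ESC p2@(2,1) p3@ESC -> at (3,0): 0 [-], cum=0
Step 4: p0@ESC p1@ESC p2@ESC p3@ESC -> at (3,0): 0 [-], cum=0
Total visits = 0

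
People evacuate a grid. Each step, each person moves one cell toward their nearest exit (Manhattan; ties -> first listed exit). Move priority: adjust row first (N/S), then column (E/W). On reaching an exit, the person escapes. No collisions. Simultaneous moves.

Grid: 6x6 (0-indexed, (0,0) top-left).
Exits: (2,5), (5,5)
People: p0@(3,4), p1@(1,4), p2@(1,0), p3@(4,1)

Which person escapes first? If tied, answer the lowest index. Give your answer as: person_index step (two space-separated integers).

Step 1: p0:(3,4)->(2,4) | p1:(1,4)->(2,4) | p2:(1,0)->(2,0) | p3:(4,1)->(5,1)
Step 2: p0:(2,4)->(2,5)->EXIT | p1:(2,4)->(2,5)->EXIT | p2:(2,0)->(2,1) | p3:(5,1)->(5,2)
Step 3: p0:escaped | p1:escaped | p2:(2,1)->(2,2) | p3:(5,2)->(5,3)
Step 4: p0:escaped | p1:escaped | p2:(2,2)->(2,3) | p3:(5,3)->(5,4)
Step 5: p0:escaped | p1:escaped | p2:(2,3)->(2,4) | p3:(5,4)->(5,5)->EXIT
Step 6: p0:escaped | p1:escaped | p2:(2,4)->(2,5)->EXIT | p3:escaped
Exit steps: [2, 2, 6, 5]
First to escape: p0 at step 2

Answer: 0 2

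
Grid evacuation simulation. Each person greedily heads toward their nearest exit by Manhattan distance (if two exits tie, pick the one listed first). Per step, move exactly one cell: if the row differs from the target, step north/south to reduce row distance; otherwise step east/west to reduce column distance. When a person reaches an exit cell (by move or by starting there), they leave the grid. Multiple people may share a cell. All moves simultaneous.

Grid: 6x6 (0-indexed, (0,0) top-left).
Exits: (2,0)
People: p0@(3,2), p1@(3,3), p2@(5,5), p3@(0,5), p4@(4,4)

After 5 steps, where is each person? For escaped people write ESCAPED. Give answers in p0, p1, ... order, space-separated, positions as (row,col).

Step 1: p0:(3,2)->(2,2) | p1:(3,3)->(2,3) | p2:(5,5)->(4,5) | p3:(0,5)->(1,5) | p4:(4,4)->(3,4)
Step 2: p0:(2,2)->(2,1) | p1:(2,3)->(2,2) | p2:(4,5)->(3,5) | p3:(1,5)->(2,5) | p4:(3,4)->(2,4)
Step 3: p0:(2,1)->(2,0)->EXIT | p1:(2,2)->(2,1) | p2:(3,5)->(2,5) | p3:(2,5)->(2,4) | p4:(2,4)->(2,3)
Step 4: p0:escaped | p1:(2,1)->(2,0)->EXIT | p2:(2,5)->(2,4) | p3:(2,4)->(2,3) | p4:(2,3)->(2,2)
Step 5: p0:escaped | p1:escaped | p2:(2,4)->(2,3) | p3:(2,3)->(2,2) | p4:(2,2)->(2,1)

ESCAPED ESCAPED (2,3) (2,2) (2,1)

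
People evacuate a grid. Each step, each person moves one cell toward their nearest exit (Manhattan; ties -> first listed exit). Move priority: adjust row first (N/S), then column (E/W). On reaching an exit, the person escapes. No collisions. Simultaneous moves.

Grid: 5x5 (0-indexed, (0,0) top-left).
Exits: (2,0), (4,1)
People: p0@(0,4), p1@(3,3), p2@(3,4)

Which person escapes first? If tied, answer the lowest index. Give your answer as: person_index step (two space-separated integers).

Step 1: p0:(0,4)->(1,4) | p1:(3,3)->(4,3) | p2:(3,4)->(4,4)
Step 2: p0:(1,4)->(2,4) | p1:(4,3)->(4,2) | p2:(4,4)->(4,3)
Step 3: p0:(2,4)->(2,3) | p1:(4,2)->(4,1)->EXIT | p2:(4,3)->(4,2)
Step 4: p0:(2,3)->(2,2) | p1:escaped | p2:(4,2)->(4,1)->EXIT
Step 5: p0:(2,2)->(2,1) | p1:escaped | p2:escaped
Step 6: p0:(2,1)->(2,0)->EXIT | p1:escaped | p2:escaped
Exit steps: [6, 3, 4]
First to escape: p1 at step 3

Answer: 1 3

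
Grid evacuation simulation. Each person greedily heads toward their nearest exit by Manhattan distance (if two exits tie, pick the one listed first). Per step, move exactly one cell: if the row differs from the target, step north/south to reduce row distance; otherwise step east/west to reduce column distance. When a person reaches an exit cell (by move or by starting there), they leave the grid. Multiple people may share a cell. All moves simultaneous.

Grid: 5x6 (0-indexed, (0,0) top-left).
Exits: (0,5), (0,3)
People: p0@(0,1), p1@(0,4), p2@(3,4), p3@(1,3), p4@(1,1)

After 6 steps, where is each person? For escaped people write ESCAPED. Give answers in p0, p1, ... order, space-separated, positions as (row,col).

Step 1: p0:(0,1)->(0,2) | p1:(0,4)->(0,5)->EXIT | p2:(3,4)->(2,4) | p3:(1,3)->(0,3)->EXIT | p4:(1,1)->(0,1)
Step 2: p0:(0,2)->(0,3)->EXIT | p1:escaped | p2:(2,4)->(1,4) | p3:escaped | p4:(0,1)->(0,2)
Step 3: p0:escaped | p1:escaped | p2:(1,4)->(0,4) | p3:escaped | p4:(0,2)->(0,3)->EXIT
Step 4: p0:escaped | p1:escaped | p2:(0,4)->(0,5)->EXIT | p3:escaped | p4:escaped

ESCAPED ESCAPED ESCAPED ESCAPED ESCAPED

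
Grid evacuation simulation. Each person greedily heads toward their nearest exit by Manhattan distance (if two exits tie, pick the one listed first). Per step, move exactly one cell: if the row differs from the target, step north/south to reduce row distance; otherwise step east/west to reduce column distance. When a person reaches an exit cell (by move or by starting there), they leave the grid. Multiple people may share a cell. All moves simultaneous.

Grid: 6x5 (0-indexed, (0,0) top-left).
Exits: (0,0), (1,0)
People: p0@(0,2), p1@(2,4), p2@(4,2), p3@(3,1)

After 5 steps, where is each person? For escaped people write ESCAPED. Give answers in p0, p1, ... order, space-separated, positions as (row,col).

Step 1: p0:(0,2)->(0,1) | p1:(2,4)->(1,4) | p2:(4,2)->(3,2) | p3:(3,1)->(2,1)
Step 2: p0:(0,1)->(0,0)->EXIT | p1:(1,4)->(1,3) | p2:(3,2)->(2,2) | p3:(2,1)->(1,1)
Step 3: p0:escaped | p1:(1,3)->(1,2) | p2:(2,2)->(1,2) | p3:(1,1)->(1,0)->EXIT
Step 4: p0:escaped | p1:(1,2)->(1,1) | p2:(1,2)->(1,1) | p3:escaped
Step 5: p0:escaped | p1:(1,1)->(1,0)->EXIT | p2:(1,1)->(1,0)->EXIT | p3:escaped

ESCAPED ESCAPED ESCAPED ESCAPED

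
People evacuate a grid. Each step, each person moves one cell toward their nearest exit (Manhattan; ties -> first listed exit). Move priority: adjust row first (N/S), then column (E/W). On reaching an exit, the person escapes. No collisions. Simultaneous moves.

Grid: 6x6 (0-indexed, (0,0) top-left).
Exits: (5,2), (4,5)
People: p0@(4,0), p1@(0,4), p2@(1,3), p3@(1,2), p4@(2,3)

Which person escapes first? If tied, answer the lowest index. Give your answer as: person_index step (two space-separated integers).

Answer: 0 3

Derivation:
Step 1: p0:(4,0)->(5,0) | p1:(0,4)->(1,4) | p2:(1,3)->(2,3) | p3:(1,2)->(2,2) | p4:(2,3)->(3,3)
Step 2: p0:(5,0)->(5,1) | p1:(1,4)->(2,4) | p2:(2,3)->(3,3) | p3:(2,2)->(3,2) | p4:(3,3)->(4,3)
Step 3: p0:(5,1)->(5,2)->EXIT | p1:(2,4)->(3,4) | p2:(3,3)->(4,3) | p3:(3,2)->(4,2) | p4:(4,3)->(5,3)
Step 4: p0:escaped | p1:(3,4)->(4,4) | p2:(4,3)->(5,3) | p3:(4,2)->(5,2)->EXIT | p4:(5,3)->(5,2)->EXIT
Step 5: p0:escaped | p1:(4,4)->(4,5)->EXIT | p2:(5,3)->(5,2)->EXIT | p3:escaped | p4:escaped
Exit steps: [3, 5, 5, 4, 4]
First to escape: p0 at step 3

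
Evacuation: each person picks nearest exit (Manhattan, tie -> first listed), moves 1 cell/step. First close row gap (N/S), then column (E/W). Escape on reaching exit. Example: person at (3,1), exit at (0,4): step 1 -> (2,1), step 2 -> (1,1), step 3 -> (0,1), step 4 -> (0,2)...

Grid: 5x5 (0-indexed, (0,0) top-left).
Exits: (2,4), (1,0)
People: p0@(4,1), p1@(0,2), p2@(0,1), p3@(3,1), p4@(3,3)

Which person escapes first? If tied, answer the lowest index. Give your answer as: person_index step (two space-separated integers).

Answer: 2 2

Derivation:
Step 1: p0:(4,1)->(3,1) | p1:(0,2)->(1,2) | p2:(0,1)->(1,1) | p3:(3,1)->(2,1) | p4:(3,3)->(2,3)
Step 2: p0:(3,1)->(2,1) | p1:(1,2)->(1,1) | p2:(1,1)->(1,0)->EXIT | p3:(2,1)->(1,1) | p4:(2,3)->(2,4)->EXIT
Step 3: p0:(2,1)->(1,1) | p1:(1,1)->(1,0)->EXIT | p2:escaped | p3:(1,1)->(1,0)->EXIT | p4:escaped
Step 4: p0:(1,1)->(1,0)->EXIT | p1:escaped | p2:escaped | p3:escaped | p4:escaped
Exit steps: [4, 3, 2, 3, 2]
First to escape: p2 at step 2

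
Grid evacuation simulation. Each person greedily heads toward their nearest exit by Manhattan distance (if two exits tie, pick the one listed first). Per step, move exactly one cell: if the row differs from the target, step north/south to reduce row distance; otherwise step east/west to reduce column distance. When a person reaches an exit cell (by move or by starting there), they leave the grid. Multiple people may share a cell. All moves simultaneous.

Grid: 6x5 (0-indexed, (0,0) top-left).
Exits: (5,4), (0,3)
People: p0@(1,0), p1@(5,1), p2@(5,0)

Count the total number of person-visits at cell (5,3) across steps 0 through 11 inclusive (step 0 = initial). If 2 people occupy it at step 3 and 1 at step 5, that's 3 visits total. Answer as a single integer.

Answer: 2

Derivation:
Step 0: p0@(1,0) p1@(5,1) p2@(5,0) -> at (5,3): 0 [-], cum=0
Step 1: p0@(0,0) p1@(5,2) p2@(5,1) -> at (5,3): 0 [-], cum=0
Step 2: p0@(0,1) p1@(5,3) p2@(5,2) -> at (5,3): 1 [p1], cum=1
Step 3: p0@(0,2) p1@ESC p2@(5,3) -> at (5,3): 1 [p2], cum=2
Step 4: p0@ESC p1@ESC p2@ESC -> at (5,3): 0 [-], cum=2
Total visits = 2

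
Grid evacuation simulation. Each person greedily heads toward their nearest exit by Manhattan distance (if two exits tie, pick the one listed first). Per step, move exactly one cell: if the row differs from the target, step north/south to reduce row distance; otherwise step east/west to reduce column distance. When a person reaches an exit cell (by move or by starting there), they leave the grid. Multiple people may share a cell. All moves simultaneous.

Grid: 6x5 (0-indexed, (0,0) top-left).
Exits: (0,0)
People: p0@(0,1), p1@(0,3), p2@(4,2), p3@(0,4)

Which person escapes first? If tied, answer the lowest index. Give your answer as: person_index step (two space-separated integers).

Step 1: p0:(0,1)->(0,0)->EXIT | p1:(0,3)->(0,2) | p2:(4,2)->(3,2) | p3:(0,4)->(0,3)
Step 2: p0:escaped | p1:(0,2)->(0,1) | p2:(3,2)->(2,2) | p3:(0,3)->(0,2)
Step 3: p0:escaped | p1:(0,1)->(0,0)->EXIT | p2:(2,2)->(1,2) | p3:(0,2)->(0,1)
Step 4: p0:escaped | p1:escaped | p2:(1,2)->(0,2) | p3:(0,1)->(0,0)->EXIT
Step 5: p0:escaped | p1:escaped | p2:(0,2)->(0,1) | p3:escaped
Step 6: p0:escaped | p1:escaped | p2:(0,1)->(0,0)->EXIT | p3:escaped
Exit steps: [1, 3, 6, 4]
First to escape: p0 at step 1

Answer: 0 1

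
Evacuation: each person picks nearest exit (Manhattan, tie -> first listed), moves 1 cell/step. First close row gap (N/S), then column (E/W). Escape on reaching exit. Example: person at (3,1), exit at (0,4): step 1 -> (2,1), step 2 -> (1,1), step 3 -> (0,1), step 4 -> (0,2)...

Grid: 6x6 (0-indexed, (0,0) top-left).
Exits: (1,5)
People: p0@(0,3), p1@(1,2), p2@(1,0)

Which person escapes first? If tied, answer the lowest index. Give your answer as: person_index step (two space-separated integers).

Answer: 0 3

Derivation:
Step 1: p0:(0,3)->(1,3) | p1:(1,2)->(1,3) | p2:(1,0)->(1,1)
Step 2: p0:(1,3)->(1,4) | p1:(1,3)->(1,4) | p2:(1,1)->(1,2)
Step 3: p0:(1,4)->(1,5)->EXIT | p1:(1,4)->(1,5)->EXIT | p2:(1,2)->(1,3)
Step 4: p0:escaped | p1:escaped | p2:(1,3)->(1,4)
Step 5: p0:escaped | p1:escaped | p2:(1,4)->(1,5)->EXIT
Exit steps: [3, 3, 5]
First to escape: p0 at step 3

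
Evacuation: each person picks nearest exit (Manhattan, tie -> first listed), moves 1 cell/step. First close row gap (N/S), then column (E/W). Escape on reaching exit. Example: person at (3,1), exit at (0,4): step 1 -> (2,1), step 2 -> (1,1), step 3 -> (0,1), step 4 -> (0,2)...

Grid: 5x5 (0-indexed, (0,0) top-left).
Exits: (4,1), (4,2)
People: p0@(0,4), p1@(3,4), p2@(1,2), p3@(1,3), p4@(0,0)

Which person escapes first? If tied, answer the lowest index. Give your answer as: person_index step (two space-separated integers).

Answer: 1 3

Derivation:
Step 1: p0:(0,4)->(1,4) | p1:(3,4)->(4,4) | p2:(1,2)->(2,2) | p3:(1,3)->(2,3) | p4:(0,0)->(1,0)
Step 2: p0:(1,4)->(2,4) | p1:(4,4)->(4,3) | p2:(2,2)->(3,2) | p3:(2,3)->(3,3) | p4:(1,0)->(2,0)
Step 3: p0:(2,4)->(3,4) | p1:(4,3)->(4,2)->EXIT | p2:(3,2)->(4,2)->EXIT | p3:(3,3)->(4,3) | p4:(2,0)->(3,0)
Step 4: p0:(3,4)->(4,4) | p1:escaped | p2:escaped | p3:(4,3)->(4,2)->EXIT | p4:(3,0)->(4,0)
Step 5: p0:(4,4)->(4,3) | p1:escaped | p2:escaped | p3:escaped | p4:(4,0)->(4,1)->EXIT
Step 6: p0:(4,3)->(4,2)->EXIT | p1:escaped | p2:escaped | p3:escaped | p4:escaped
Exit steps: [6, 3, 3, 4, 5]
First to escape: p1 at step 3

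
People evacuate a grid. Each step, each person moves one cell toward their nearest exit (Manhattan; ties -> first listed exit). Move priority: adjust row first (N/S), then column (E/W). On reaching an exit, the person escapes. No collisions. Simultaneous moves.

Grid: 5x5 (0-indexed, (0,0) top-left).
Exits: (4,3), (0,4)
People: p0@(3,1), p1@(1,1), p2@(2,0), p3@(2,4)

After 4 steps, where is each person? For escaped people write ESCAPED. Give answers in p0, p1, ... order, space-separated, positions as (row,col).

Step 1: p0:(3,1)->(4,1) | p1:(1,1)->(0,1) | p2:(2,0)->(3,0) | p3:(2,4)->(1,4)
Step 2: p0:(4,1)->(4,2) | p1:(0,1)->(0,2) | p2:(3,0)->(4,0) | p3:(1,4)->(0,4)->EXIT
Step 3: p0:(4,2)->(4,3)->EXIT | p1:(0,2)->(0,3) | p2:(4,0)->(4,1) | p3:escaped
Step 4: p0:escaped | p1:(0,3)->(0,4)->EXIT | p2:(4,1)->(4,2) | p3:escaped

ESCAPED ESCAPED (4,2) ESCAPED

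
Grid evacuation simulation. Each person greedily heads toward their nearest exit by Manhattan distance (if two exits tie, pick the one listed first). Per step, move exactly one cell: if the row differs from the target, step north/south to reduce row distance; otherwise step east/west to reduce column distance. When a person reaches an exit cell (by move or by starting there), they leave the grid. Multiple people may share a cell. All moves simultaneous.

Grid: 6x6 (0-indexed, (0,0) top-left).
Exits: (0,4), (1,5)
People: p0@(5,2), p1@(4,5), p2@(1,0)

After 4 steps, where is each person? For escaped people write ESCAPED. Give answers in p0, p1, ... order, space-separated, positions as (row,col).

Step 1: p0:(5,2)->(4,2) | p1:(4,5)->(3,5) | p2:(1,0)->(0,0)
Step 2: p0:(4,2)->(3,2) | p1:(3,5)->(2,5) | p2:(0,0)->(0,1)
Step 3: p0:(3,2)->(2,2) | p1:(2,5)->(1,5)->EXIT | p2:(0,1)->(0,2)
Step 4: p0:(2,2)->(1,2) | p1:escaped | p2:(0,2)->(0,3)

(1,2) ESCAPED (0,3)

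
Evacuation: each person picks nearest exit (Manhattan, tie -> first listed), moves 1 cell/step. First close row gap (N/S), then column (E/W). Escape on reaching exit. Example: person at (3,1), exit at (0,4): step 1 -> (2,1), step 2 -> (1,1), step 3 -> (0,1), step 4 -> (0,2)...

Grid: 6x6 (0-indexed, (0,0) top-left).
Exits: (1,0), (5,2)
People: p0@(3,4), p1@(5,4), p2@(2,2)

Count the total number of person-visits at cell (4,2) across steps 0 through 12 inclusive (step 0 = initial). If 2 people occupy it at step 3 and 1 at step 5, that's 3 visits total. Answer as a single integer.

Answer: 0

Derivation:
Step 0: p0@(3,4) p1@(5,4) p2@(2,2) -> at (4,2): 0 [-], cum=0
Step 1: p0@(4,4) p1@(5,3) p2@(1,2) -> at (4,2): 0 [-], cum=0
Step 2: p0@(5,4) p1@ESC p2@(1,1) -> at (4,2): 0 [-], cum=0
Step 3: p0@(5,3) p1@ESC p2@ESC -> at (4,2): 0 [-], cum=0
Step 4: p0@ESC p1@ESC p2@ESC -> at (4,2): 0 [-], cum=0
Total visits = 0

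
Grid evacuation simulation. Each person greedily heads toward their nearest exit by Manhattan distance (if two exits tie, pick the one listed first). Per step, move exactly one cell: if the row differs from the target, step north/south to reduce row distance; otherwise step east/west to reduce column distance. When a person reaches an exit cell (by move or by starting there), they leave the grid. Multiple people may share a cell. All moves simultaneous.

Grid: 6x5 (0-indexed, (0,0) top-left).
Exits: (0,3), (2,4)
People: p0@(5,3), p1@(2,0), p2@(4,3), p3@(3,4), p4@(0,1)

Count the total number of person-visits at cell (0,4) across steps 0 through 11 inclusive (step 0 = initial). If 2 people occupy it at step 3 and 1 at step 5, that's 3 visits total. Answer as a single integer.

Answer: 0

Derivation:
Step 0: p0@(5,3) p1@(2,0) p2@(4,3) p3@(3,4) p4@(0,1) -> at (0,4): 0 [-], cum=0
Step 1: p0@(4,3) p1@(2,1) p2@(3,3) p3@ESC p4@(0,2) -> at (0,4): 0 [-], cum=0
Step 2: p0@(3,3) p1@(2,2) p2@(2,3) p3@ESC p4@ESC -> at (0,4): 0 [-], cum=0
Step 3: p0@(2,3) p1@(2,3) p2@ESC p3@ESC p4@ESC -> at (0,4): 0 [-], cum=0
Step 4: p0@ESC p1@ESC p2@ESC p3@ESC p4@ESC -> at (0,4): 0 [-], cum=0
Total visits = 0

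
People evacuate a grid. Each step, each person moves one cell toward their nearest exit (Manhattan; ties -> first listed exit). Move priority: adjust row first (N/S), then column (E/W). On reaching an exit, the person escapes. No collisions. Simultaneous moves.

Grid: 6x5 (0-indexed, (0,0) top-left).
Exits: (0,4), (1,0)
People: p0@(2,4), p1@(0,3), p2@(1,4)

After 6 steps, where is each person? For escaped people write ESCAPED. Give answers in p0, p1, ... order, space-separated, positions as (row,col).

Step 1: p0:(2,4)->(1,4) | p1:(0,3)->(0,4)->EXIT | p2:(1,4)->(0,4)->EXIT
Step 2: p0:(1,4)->(0,4)->EXIT | p1:escaped | p2:escaped

ESCAPED ESCAPED ESCAPED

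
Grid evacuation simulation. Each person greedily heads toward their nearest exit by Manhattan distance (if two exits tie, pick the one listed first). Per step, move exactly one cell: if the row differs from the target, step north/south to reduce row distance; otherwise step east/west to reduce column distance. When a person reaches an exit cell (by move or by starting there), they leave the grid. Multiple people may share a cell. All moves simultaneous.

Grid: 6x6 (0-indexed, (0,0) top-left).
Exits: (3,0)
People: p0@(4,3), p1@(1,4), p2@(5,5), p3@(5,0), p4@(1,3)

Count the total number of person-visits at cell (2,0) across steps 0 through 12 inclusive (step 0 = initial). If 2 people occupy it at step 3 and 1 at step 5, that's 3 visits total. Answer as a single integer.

Step 0: p0@(4,3) p1@(1,4) p2@(5,5) p3@(5,0) p4@(1,3) -> at (2,0): 0 [-], cum=0
Step 1: p0@(3,3) p1@(2,4) p2@(4,5) p3@(4,0) p4@(2,3) -> at (2,0): 0 [-], cum=0
Step 2: p0@(3,2) p1@(3,4) p2@(3,5) p3@ESC p4@(3,3) -> at (2,0): 0 [-], cum=0
Step 3: p0@(3,1) p1@(3,3) p2@(3,4) p3@ESC p4@(3,2) -> at (2,0): 0 [-], cum=0
Step 4: p0@ESC p1@(3,2) p2@(3,3) p3@ESC p4@(3,1) -> at (2,0): 0 [-], cum=0
Step 5: p0@ESC p1@(3,1) p2@(3,2) p3@ESC p4@ESC -> at (2,0): 0 [-], cum=0
Step 6: p0@ESC p1@ESC p2@(3,1) p3@ESC p4@ESC -> at (2,0): 0 [-], cum=0
Step 7: p0@ESC p1@ESC p2@ESC p3@ESC p4@ESC -> at (2,0): 0 [-], cum=0
Total visits = 0

Answer: 0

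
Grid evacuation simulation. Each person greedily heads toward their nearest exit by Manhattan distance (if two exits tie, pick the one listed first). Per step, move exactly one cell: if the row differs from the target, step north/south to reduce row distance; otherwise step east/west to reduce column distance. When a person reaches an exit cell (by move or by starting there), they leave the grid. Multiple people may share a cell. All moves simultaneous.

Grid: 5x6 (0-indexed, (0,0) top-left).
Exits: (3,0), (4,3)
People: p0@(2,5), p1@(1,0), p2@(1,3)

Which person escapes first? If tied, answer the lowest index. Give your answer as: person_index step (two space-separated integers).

Answer: 1 2

Derivation:
Step 1: p0:(2,5)->(3,5) | p1:(1,0)->(2,0) | p2:(1,3)->(2,3)
Step 2: p0:(3,5)->(4,5) | p1:(2,0)->(3,0)->EXIT | p2:(2,3)->(3,3)
Step 3: p0:(4,5)->(4,4) | p1:escaped | p2:(3,3)->(4,3)->EXIT
Step 4: p0:(4,4)->(4,3)->EXIT | p1:escaped | p2:escaped
Exit steps: [4, 2, 3]
First to escape: p1 at step 2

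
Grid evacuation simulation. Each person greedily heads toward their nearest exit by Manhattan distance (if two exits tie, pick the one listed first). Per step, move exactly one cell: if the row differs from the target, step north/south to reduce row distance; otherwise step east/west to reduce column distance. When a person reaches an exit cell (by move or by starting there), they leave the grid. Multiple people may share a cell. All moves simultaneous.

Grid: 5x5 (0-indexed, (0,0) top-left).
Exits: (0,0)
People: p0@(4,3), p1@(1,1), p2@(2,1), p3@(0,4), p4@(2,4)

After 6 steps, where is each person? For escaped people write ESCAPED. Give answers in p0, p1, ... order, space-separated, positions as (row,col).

Step 1: p0:(4,3)->(3,3) | p1:(1,1)->(0,1) | p2:(2,1)->(1,1) | p3:(0,4)->(0,3) | p4:(2,4)->(1,4)
Step 2: p0:(3,3)->(2,3) | p1:(0,1)->(0,0)->EXIT | p2:(1,1)->(0,1) | p3:(0,3)->(0,2) | p4:(1,4)->(0,4)
Step 3: p0:(2,3)->(1,3) | p1:escaped | p2:(0,1)->(0,0)->EXIT | p3:(0,2)->(0,1) | p4:(0,4)->(0,3)
Step 4: p0:(1,3)->(0,3) | p1:escaped | p2:escaped | p3:(0,1)->(0,0)->EXIT | p4:(0,3)->(0,2)
Step 5: p0:(0,3)->(0,2) | p1:escaped | p2:escaped | p3:escaped | p4:(0,2)->(0,1)
Step 6: p0:(0,2)->(0,1) | p1:escaped | p2:escaped | p3:escaped | p4:(0,1)->(0,0)->EXIT

(0,1) ESCAPED ESCAPED ESCAPED ESCAPED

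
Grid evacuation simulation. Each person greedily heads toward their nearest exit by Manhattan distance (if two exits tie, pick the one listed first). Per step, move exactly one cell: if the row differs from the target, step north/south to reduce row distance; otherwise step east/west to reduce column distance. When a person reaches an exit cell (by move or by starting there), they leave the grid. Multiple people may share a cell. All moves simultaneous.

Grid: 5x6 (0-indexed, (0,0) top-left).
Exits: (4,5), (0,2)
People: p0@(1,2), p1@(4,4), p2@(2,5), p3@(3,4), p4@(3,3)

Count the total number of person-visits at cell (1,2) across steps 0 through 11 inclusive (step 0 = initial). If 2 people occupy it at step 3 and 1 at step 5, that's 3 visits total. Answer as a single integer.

Step 0: p0@(1,2) p1@(4,4) p2@(2,5) p3@(3,4) p4@(3,3) -> at (1,2): 1 [p0], cum=1
Step 1: p0@ESC p1@ESC p2@(3,5) p3@(4,4) p4@(4,3) -> at (1,2): 0 [-], cum=1
Step 2: p0@ESC p1@ESC p2@ESC p3@ESC p4@(4,4) -> at (1,2): 0 [-], cum=1
Step 3: p0@ESC p1@ESC p2@ESC p3@ESC p4@ESC -> at (1,2): 0 [-], cum=1
Total visits = 1

Answer: 1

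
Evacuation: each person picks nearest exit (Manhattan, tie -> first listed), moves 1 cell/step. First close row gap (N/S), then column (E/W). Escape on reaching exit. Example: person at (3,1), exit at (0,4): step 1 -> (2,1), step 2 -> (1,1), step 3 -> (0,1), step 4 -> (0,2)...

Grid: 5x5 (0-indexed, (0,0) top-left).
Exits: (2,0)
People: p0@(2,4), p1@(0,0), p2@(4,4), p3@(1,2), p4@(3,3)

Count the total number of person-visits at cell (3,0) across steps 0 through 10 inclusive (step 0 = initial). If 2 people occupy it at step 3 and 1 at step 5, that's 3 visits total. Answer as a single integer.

Step 0: p0@(2,4) p1@(0,0) p2@(4,4) p3@(1,2) p4@(3,3) -> at (3,0): 0 [-], cum=0
Step 1: p0@(2,3) p1@(1,0) p2@(3,4) p3@(2,2) p4@(2,3) -> at (3,0): 0 [-], cum=0
Step 2: p0@(2,2) p1@ESC p2@(2,4) p3@(2,1) p4@(2,2) -> at (3,0): 0 [-], cum=0
Step 3: p0@(2,1) p1@ESC p2@(2,3) p3@ESC p4@(2,1) -> at (3,0): 0 [-], cum=0
Step 4: p0@ESC p1@ESC p2@(2,2) p3@ESC p4@ESC -> at (3,0): 0 [-], cum=0
Step 5: p0@ESC p1@ESC p2@(2,1) p3@ESC p4@ESC -> at (3,0): 0 [-], cum=0
Step 6: p0@ESC p1@ESC p2@ESC p3@ESC p4@ESC -> at (3,0): 0 [-], cum=0
Total visits = 0

Answer: 0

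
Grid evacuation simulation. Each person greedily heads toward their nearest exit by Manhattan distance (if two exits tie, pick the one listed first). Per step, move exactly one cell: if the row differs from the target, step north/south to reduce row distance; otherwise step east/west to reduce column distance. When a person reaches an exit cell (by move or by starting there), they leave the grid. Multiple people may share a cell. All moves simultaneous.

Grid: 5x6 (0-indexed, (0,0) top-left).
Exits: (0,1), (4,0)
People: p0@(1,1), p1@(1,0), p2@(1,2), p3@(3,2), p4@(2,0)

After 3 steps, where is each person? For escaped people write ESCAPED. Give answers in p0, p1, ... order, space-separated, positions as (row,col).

Step 1: p0:(1,1)->(0,1)->EXIT | p1:(1,0)->(0,0) | p2:(1,2)->(0,2) | p3:(3,2)->(4,2) | p4:(2,0)->(3,0)
Step 2: p0:escaped | p1:(0,0)->(0,1)->EXIT | p2:(0,2)->(0,1)->EXIT | p3:(4,2)->(4,1) | p4:(3,0)->(4,0)->EXIT
Step 3: p0:escaped | p1:escaped | p2:escaped | p3:(4,1)->(4,0)->EXIT | p4:escaped

ESCAPED ESCAPED ESCAPED ESCAPED ESCAPED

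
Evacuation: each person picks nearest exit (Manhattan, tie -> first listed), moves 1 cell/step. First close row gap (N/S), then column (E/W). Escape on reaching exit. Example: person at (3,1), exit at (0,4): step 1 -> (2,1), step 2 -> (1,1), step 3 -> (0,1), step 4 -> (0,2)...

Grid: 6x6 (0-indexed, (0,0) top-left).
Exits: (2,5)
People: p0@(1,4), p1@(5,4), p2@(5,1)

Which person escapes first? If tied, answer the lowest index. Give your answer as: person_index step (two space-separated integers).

Step 1: p0:(1,4)->(2,4) | p1:(5,4)->(4,4) | p2:(5,1)->(4,1)
Step 2: p0:(2,4)->(2,5)->EXIT | p1:(4,4)->(3,4) | p2:(4,1)->(3,1)
Step 3: p0:escaped | p1:(3,4)->(2,4) | p2:(3,1)->(2,1)
Step 4: p0:escaped | p1:(2,4)->(2,5)->EXIT | p2:(2,1)->(2,2)
Step 5: p0:escaped | p1:escaped | p2:(2,2)->(2,3)
Step 6: p0:escaped | p1:escaped | p2:(2,3)->(2,4)
Step 7: p0:escaped | p1:escaped | p2:(2,4)->(2,5)->EXIT
Exit steps: [2, 4, 7]
First to escape: p0 at step 2

Answer: 0 2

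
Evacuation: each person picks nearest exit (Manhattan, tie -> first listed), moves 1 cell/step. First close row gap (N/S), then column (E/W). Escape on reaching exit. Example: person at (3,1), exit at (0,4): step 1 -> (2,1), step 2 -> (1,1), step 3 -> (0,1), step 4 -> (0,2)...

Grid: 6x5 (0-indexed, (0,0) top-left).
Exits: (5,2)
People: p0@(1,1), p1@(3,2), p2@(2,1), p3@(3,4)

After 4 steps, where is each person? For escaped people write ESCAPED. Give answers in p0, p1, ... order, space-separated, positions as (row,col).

Step 1: p0:(1,1)->(2,1) | p1:(3,2)->(4,2) | p2:(2,1)->(3,1) | p3:(3,4)->(4,4)
Step 2: p0:(2,1)->(3,1) | p1:(4,2)->(5,2)->EXIT | p2:(3,1)->(4,1) | p3:(4,4)->(5,4)
Step 3: p0:(3,1)->(4,1) | p1:escaped | p2:(4,1)->(5,1) | p3:(5,4)->(5,3)
Step 4: p0:(4,1)->(5,1) | p1:escaped | p2:(5,1)->(5,2)->EXIT | p3:(5,3)->(5,2)->EXIT

(5,1) ESCAPED ESCAPED ESCAPED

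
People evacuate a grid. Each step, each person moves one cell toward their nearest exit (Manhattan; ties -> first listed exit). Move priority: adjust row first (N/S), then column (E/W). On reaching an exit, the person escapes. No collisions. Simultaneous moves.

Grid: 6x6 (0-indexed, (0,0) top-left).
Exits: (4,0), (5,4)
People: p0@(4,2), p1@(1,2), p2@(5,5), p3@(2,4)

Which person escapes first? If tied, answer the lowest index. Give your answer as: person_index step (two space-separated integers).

Step 1: p0:(4,2)->(4,1) | p1:(1,2)->(2,2) | p2:(5,5)->(5,4)->EXIT | p3:(2,4)->(3,4)
Step 2: p0:(4,1)->(4,0)->EXIT | p1:(2,2)->(3,2) | p2:escaped | p3:(3,4)->(4,4)
Step 3: p0:escaped | p1:(3,2)->(4,2) | p2:escaped | p3:(4,4)->(5,4)->EXIT
Step 4: p0:escaped | p1:(4,2)->(4,1) | p2:escaped | p3:escaped
Step 5: p0:escaped | p1:(4,1)->(4,0)->EXIT | p2:escaped | p3:escaped
Exit steps: [2, 5, 1, 3]
First to escape: p2 at step 1

Answer: 2 1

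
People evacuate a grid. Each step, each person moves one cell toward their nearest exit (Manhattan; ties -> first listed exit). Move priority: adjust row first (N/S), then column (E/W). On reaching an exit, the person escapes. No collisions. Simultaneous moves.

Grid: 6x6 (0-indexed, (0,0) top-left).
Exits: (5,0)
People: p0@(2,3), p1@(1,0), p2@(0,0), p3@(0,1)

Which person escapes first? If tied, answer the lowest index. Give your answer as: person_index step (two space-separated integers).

Step 1: p0:(2,3)->(3,3) | p1:(1,0)->(2,0) | p2:(0,0)->(1,0) | p3:(0,1)->(1,1)
Step 2: p0:(3,3)->(4,3) | p1:(2,0)->(3,0) | p2:(1,0)->(2,0) | p3:(1,1)->(2,1)
Step 3: p0:(4,3)->(5,3) | p1:(3,0)->(4,0) | p2:(2,0)->(3,0) | p3:(2,1)->(3,1)
Step 4: p0:(5,3)->(5,2) | p1:(4,0)->(5,0)->EXIT | p2:(3,0)->(4,0) | p3:(3,1)->(4,1)
Step 5: p0:(5,2)->(5,1) | p1:escaped | p2:(4,0)->(5,0)->EXIT | p3:(4,1)->(5,1)
Step 6: p0:(5,1)->(5,0)->EXIT | p1:escaped | p2:escaped | p3:(5,1)->(5,0)->EXIT
Exit steps: [6, 4, 5, 6]
First to escape: p1 at step 4

Answer: 1 4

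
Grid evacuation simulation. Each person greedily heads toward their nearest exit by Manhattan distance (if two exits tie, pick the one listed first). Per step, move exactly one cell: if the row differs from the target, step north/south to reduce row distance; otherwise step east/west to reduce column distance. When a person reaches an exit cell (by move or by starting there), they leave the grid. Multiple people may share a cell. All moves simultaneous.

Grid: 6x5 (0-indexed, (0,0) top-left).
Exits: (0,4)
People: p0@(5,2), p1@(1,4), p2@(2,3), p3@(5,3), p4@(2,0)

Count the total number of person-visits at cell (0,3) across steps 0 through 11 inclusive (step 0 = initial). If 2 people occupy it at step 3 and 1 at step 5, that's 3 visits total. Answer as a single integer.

Step 0: p0@(5,2) p1@(1,4) p2@(2,3) p3@(5,3) p4@(2,0) -> at (0,3): 0 [-], cum=0
Step 1: p0@(4,2) p1@ESC p2@(1,3) p3@(4,3) p4@(1,0) -> at (0,3): 0 [-], cum=0
Step 2: p0@(3,2) p1@ESC p2@(0,3) p3@(3,3) p4@(0,0) -> at (0,3): 1 [p2], cum=1
Step 3: p0@(2,2) p1@ESC p2@ESC p3@(2,3) p4@(0,1) -> at (0,3): 0 [-], cum=1
Step 4: p0@(1,2) p1@ESC p2@ESC p3@(1,3) p4@(0,2) -> at (0,3): 0 [-], cum=1
Step 5: p0@(0,2) p1@ESC p2@ESC p3@(0,3) p4@(0,3) -> at (0,3): 2 [p3,p4], cum=3
Step 6: p0@(0,3) p1@ESC p2@ESC p3@ESC p4@ESC -> at (0,3): 1 [p0], cum=4
Step 7: p0@ESC p1@ESC p2@ESC p3@ESC p4@ESC -> at (0,3): 0 [-], cum=4
Total visits = 4

Answer: 4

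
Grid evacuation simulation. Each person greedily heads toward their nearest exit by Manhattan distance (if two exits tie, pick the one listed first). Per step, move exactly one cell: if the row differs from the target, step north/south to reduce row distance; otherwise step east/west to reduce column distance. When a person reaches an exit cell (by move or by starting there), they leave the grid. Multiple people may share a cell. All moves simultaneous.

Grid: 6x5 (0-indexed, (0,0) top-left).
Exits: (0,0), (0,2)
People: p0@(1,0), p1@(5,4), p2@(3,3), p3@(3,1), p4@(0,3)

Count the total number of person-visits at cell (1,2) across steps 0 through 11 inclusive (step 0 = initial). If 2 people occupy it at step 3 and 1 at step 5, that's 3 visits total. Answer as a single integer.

Answer: 0

Derivation:
Step 0: p0@(1,0) p1@(5,4) p2@(3,3) p3@(3,1) p4@(0,3) -> at (1,2): 0 [-], cum=0
Step 1: p0@ESC p1@(4,4) p2@(2,3) p3@(2,1) p4@ESC -> at (1,2): 0 [-], cum=0
Step 2: p0@ESC p1@(3,4) p2@(1,3) p3@(1,1) p4@ESC -> at (1,2): 0 [-], cum=0
Step 3: p0@ESC p1@(2,4) p2@(0,3) p3@(0,1) p4@ESC -> at (1,2): 0 [-], cum=0
Step 4: p0@ESC p1@(1,4) p2@ESC p3@ESC p4@ESC -> at (1,2): 0 [-], cum=0
Step 5: p0@ESC p1@(0,4) p2@ESC p3@ESC p4@ESC -> at (1,2): 0 [-], cum=0
Step 6: p0@ESC p1@(0,3) p2@ESC p3@ESC p4@ESC -> at (1,2): 0 [-], cum=0
Step 7: p0@ESC p1@ESC p2@ESC p3@ESC p4@ESC -> at (1,2): 0 [-], cum=0
Total visits = 0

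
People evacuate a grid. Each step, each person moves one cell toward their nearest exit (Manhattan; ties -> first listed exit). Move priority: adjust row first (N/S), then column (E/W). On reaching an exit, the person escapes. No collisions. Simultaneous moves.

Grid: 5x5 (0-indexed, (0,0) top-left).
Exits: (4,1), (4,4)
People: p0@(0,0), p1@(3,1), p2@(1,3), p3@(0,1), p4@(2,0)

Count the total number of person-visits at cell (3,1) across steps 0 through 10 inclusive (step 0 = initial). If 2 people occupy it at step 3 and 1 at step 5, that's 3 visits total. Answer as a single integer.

Step 0: p0@(0,0) p1@(3,1) p2@(1,3) p3@(0,1) p4@(2,0) -> at (3,1): 1 [p1], cum=1
Step 1: p0@(1,0) p1@ESC p2@(2,3) p3@(1,1) p4@(3,0) -> at (3,1): 0 [-], cum=1
Step 2: p0@(2,0) p1@ESC p2@(3,3) p3@(2,1) p4@(4,0) -> at (3,1): 0 [-], cum=1
Step 3: p0@(3,0) p1@ESC p2@(4,3) p3@(3,1) p4@ESC -> at (3,1): 1 [p3], cum=2
Step 4: p0@(4,0) p1@ESC p2@ESC p3@ESC p4@ESC -> at (3,1): 0 [-], cum=2
Step 5: p0@ESC p1@ESC p2@ESC p3@ESC p4@ESC -> at (3,1): 0 [-], cum=2
Total visits = 2

Answer: 2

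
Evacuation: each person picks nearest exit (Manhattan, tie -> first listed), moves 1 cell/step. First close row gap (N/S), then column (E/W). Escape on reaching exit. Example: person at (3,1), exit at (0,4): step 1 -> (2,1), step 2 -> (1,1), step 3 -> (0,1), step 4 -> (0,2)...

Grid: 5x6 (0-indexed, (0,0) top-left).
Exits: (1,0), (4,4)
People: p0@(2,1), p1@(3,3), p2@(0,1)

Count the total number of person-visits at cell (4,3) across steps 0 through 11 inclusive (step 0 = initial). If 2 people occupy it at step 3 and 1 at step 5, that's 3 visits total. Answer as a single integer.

Step 0: p0@(2,1) p1@(3,3) p2@(0,1) -> at (4,3): 0 [-], cum=0
Step 1: p0@(1,1) p1@(4,3) p2@(1,1) -> at (4,3): 1 [p1], cum=1
Step 2: p0@ESC p1@ESC p2@ESC -> at (4,3): 0 [-], cum=1
Total visits = 1

Answer: 1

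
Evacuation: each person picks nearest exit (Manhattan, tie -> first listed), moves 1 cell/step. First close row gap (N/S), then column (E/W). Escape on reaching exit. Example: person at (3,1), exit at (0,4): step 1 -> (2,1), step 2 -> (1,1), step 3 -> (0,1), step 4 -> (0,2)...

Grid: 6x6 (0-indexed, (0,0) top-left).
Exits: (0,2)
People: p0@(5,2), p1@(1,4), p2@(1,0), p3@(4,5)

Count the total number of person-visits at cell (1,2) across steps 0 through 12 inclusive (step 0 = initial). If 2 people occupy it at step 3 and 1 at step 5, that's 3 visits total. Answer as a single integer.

Answer: 1

Derivation:
Step 0: p0@(5,2) p1@(1,4) p2@(1,0) p3@(4,5) -> at (1,2): 0 [-], cum=0
Step 1: p0@(4,2) p1@(0,4) p2@(0,0) p3@(3,5) -> at (1,2): 0 [-], cum=0
Step 2: p0@(3,2) p1@(0,3) p2@(0,1) p3@(2,5) -> at (1,2): 0 [-], cum=0
Step 3: p0@(2,2) p1@ESC p2@ESC p3@(1,5) -> at (1,2): 0 [-], cum=0
Step 4: p0@(1,2) p1@ESC p2@ESC p3@(0,5) -> at (1,2): 1 [p0], cum=1
Step 5: p0@ESC p1@ESC p2@ESC p3@(0,4) -> at (1,2): 0 [-], cum=1
Step 6: p0@ESC p1@ESC p2@ESC p3@(0,3) -> at (1,2): 0 [-], cum=1
Step 7: p0@ESC p1@ESC p2@ESC p3@ESC -> at (1,2): 0 [-], cum=1
Total visits = 1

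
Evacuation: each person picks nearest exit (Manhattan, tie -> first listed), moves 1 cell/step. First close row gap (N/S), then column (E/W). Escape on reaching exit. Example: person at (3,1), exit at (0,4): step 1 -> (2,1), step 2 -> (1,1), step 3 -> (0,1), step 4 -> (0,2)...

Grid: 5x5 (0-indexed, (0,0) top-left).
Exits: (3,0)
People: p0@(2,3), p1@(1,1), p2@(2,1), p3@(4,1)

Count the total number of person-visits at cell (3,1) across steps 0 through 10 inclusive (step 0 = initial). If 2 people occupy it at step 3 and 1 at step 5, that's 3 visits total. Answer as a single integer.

Answer: 4

Derivation:
Step 0: p0@(2,3) p1@(1,1) p2@(2,1) p3@(4,1) -> at (3,1): 0 [-], cum=0
Step 1: p0@(3,3) p1@(2,1) p2@(3,1) p3@(3,1) -> at (3,1): 2 [p2,p3], cum=2
Step 2: p0@(3,2) p1@(3,1) p2@ESC p3@ESC -> at (3,1): 1 [p1], cum=3
Step 3: p0@(3,1) p1@ESC p2@ESC p3@ESC -> at (3,1): 1 [p0], cum=4
Step 4: p0@ESC p1@ESC p2@ESC p3@ESC -> at (3,1): 0 [-], cum=4
Total visits = 4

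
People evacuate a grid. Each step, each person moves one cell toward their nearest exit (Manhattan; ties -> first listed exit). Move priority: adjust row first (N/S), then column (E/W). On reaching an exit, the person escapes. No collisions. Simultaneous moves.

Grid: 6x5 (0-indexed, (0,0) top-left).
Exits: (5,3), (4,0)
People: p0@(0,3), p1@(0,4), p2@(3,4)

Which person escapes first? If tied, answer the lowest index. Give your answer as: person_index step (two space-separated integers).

Answer: 2 3

Derivation:
Step 1: p0:(0,3)->(1,3) | p1:(0,4)->(1,4) | p2:(3,4)->(4,4)
Step 2: p0:(1,3)->(2,3) | p1:(1,4)->(2,4) | p2:(4,4)->(5,4)
Step 3: p0:(2,3)->(3,3) | p1:(2,4)->(3,4) | p2:(5,4)->(5,3)->EXIT
Step 4: p0:(3,3)->(4,3) | p1:(3,4)->(4,4) | p2:escaped
Step 5: p0:(4,3)->(5,3)->EXIT | p1:(4,4)->(5,4) | p2:escaped
Step 6: p0:escaped | p1:(5,4)->(5,3)->EXIT | p2:escaped
Exit steps: [5, 6, 3]
First to escape: p2 at step 3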